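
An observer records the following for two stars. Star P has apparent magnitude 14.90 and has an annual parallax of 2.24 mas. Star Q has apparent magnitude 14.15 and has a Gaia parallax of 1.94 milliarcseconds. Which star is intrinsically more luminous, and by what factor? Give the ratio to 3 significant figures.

Star Q is more luminous, by a factor of 2.66.

Star P: p = 2.24 mas = 2.24×10^-3″ → d = 1/p = 446.4 pc
Star P: M = m − 5 log₁₀ d + 5 = 14.90 − 5·2.6498 + 5 = 6.651
Star Q: p = 1.94 mas = 1.94×10^-3″ → d = 1/p = 515.5 pc
Star Q: M = m − 5 log₁₀ d + 5 = 14.15 − 5·2.7122 + 5 = 5.589
ΔM = M_P − M_Q = 6.651 − (5.589) = 1.062; smaller M is more luminous → Star Q.
L ratio = 10^(0.4 |ΔM|) = 10^0.425 = 2.660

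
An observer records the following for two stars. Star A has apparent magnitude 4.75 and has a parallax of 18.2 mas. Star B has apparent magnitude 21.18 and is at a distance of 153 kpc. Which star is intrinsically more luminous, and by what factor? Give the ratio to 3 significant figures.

Star A: p = 18.2 mas = 0.0182″ → d = 1/p = 54.95 pc
Star A: M = m − 5 log₁₀ d + 5 = 4.75 − 5·1.7399 + 5 = 1.050
Star B: d = 153 kpc = 153000 pc
Star B: M = m − 5 log₁₀ d + 5 = 21.18 − 5·5.1847 + 5 = 0.257
ΔM = M_A − M_B = 1.050 − (0.257) = 0.794; smaller M is more luminous → Star B.
L ratio = 10^(0.4 |ΔM|) = 10^0.318 = 2.077

Star B is more luminous, by a factor of 2.08.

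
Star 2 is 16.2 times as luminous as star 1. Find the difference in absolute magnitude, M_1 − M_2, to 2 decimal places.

Pogson: ΔM = −2.5 log₁₀(ratio) = −2.5 log₁₀(16.2) = −2.5 × 1.2095 = -3.024
Star 2 is brighter so has the smaller magnitude: M_1 − M_2 is positive.

M_1 − M_2 ≈ 3.02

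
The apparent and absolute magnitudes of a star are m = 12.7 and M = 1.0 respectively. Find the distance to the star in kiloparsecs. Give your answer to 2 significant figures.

μ = m − M = 11.700
m − M = 5 log₁₀ d − 5
log₁₀ d = (m − M)/5 + 1 = 3.3400
d = 10^3.3400 = 2188 pc
= 2.188 kpc

d ≈ 2.2 kpc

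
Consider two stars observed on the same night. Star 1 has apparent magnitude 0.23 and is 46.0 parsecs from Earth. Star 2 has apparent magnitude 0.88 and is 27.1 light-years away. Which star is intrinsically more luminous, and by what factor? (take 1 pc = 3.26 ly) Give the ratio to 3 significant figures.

Star 1 is more luminous, by a factor of 55.7.

Star 1: M = m − 5 log₁₀ d + 5 = 0.23 − 5·1.6628 + 5 = -3.084
Star 2: d = 27.1 ly / 3.26 = 8.313 pc
Star 2: M = m − 5 log₁₀ d + 5 = 0.88 − 5·0.9198 + 5 = 1.281
ΔM = M_1 − M_2 = -3.084 − (1.281) = -4.365; smaller M is more luminous → Star 1.
L ratio = 10^(0.4 |ΔM|) = 10^1.746 = 55.72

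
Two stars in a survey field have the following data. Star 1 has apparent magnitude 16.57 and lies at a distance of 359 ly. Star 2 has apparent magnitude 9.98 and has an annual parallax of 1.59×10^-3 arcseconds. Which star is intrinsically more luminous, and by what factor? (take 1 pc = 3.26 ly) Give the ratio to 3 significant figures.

Star 1: d = 359 ly / 3.26 = 110.1 pc
Star 1: M = m − 5 log₁₀ d + 5 = 16.57 − 5·2.0419 + 5 = 11.361
Star 2: d = 1/p = 1/1.59×10^-3″ = 628.9 pc
Star 2: M = m − 5 log₁₀ d + 5 = 9.98 − 5·2.7986 + 5 = 0.987
ΔM = M_1 − M_2 = 11.361 − (0.987) = 10.374; smaller M is more luminous → Star 2.
L ratio = 10^(0.4 |ΔM|) = 10^4.149 = 14110

Star 2 is more luminous, by a factor of 14100.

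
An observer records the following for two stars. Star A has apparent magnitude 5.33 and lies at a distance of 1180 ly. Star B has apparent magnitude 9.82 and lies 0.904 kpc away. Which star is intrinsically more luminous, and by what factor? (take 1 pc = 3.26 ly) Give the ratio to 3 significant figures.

Star A: d = 1180 ly / 3.26 = 362.0 pc
Star A: M = m − 5 log₁₀ d + 5 = 5.33 − 5·2.5587 + 5 = -2.463
Star B: d = 0.904 kpc = 904.0 pc
Star B: M = m − 5 log₁₀ d + 5 = 9.82 − 5·2.9562 + 5 = 0.039
ΔM = M_A − M_B = -2.463 − (0.039) = -2.502; smaller M is more luminous → Star A.
L ratio = 10^(0.4 |ΔM|) = 10^1.001 = 10.02

Star A is more luminous, by a factor of 10.0.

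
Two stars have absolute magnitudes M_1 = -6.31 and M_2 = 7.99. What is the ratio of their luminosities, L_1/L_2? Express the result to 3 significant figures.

ΔM = M_1 − M_2 = -14.30
L_1/L_2 = 10^(−0.4 ΔM) = 10^5.720 = 524800

L_1/L_2 ≈ 525000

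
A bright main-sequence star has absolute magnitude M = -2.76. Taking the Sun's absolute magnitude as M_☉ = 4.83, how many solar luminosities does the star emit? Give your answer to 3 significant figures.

M − M_☉ = -2.76 − 4.83 = -7.590
L/L_☉ = 10^(−0.4 (M − M_☉)) = 10^3.036 = 1086

L/L_☉ ≈ 1090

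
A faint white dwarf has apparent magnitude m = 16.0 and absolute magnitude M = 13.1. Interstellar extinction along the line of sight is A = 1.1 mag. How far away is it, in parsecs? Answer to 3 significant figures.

m − M = 5 log₁₀(d/10 pc) + A  ⇒  16.0 − (13.1) − 1.1 = 5 log₁₀(d/10)
1.800 = 5 log₁₀(d/10)
log₁₀ d = (m − M − A)/5 + 1 = 1.3600
d = 10^1.3600 = 22.91 pc

d ≈ 22.9 pc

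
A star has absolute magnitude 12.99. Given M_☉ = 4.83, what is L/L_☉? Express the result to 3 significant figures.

L/L_☉ ≈ 5.45×10^-4

M − M_☉ = 12.99 − 4.83 = 8.160
L/L_☉ = 10^(−0.4 (M − M_☉)) = 10^-3.264 = 5.445×10^-4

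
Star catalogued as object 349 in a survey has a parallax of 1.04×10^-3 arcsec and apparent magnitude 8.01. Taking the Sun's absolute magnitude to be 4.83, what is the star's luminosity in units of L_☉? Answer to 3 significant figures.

L/L_☉ ≈ 494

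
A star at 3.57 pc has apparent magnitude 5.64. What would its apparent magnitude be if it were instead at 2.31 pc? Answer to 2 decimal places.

m ≈ 4.69

Flux ∝ 1/d², so Δm = 5 log₁₀(d₂/d₁) = 5 log₁₀(2.31/3.57) = -0.945
m₂ = m₁ + Δm = 5.64 + (-0.945) = 4.695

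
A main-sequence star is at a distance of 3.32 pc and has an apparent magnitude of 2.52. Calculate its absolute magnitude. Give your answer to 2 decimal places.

M ≈ 4.91

5 log₁₀(d/10 pc) = 5 log₁₀(3.320) − 5 = -2.394
M = m − 5 log₁₀(d/10) = 2.52 + 2.394 = 4.914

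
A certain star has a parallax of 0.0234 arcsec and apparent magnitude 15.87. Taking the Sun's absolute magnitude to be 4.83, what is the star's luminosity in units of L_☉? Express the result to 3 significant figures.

L/L_☉ ≈ 7.01×10^-4

d = 1/p = 1/0.0234″ = 42.74 pc
M = m − 5 log₁₀ d + 5 = 15.87 − 5·1.6308 + 5 = 12.716
M − M_☉ = 12.716 − 4.83 = 7.886
L/L_☉ = 10^(−0.4 × 7.886) = 7.008×10^-4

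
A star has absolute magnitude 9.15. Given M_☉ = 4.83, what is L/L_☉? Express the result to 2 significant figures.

L/L_☉ ≈ 0.019

M − M_☉ = 9.15 − 4.83 = 4.320
L/L_☉ = 10^(−0.4 (M − M_☉)) = 10^-1.728 = 0.01871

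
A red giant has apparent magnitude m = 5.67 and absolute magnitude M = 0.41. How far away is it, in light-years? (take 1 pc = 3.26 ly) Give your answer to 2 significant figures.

Distance modulus: m − M = 5.67 − (0.41) = 5.260
m − M = 5 log₁₀ d − 5
log₁₀ d = (m − M)/5 + 1 = 2.0520
d = 10^2.0520 = 112.7 pc
= 367.5 ly

d ≈ 370 ly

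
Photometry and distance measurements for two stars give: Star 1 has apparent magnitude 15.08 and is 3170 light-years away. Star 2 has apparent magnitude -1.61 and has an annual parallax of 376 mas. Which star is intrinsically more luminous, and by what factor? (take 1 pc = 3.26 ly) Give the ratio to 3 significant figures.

Star 1: d = 3170 ly / 3.26 = 972.4 pc
Star 1: M = m − 5 log₁₀ d + 5 = 15.08 − 5·2.9878 + 5 = 5.141
Star 2: p = 376 mas = 0.376″ → d = 1/p = 2.660 pc
Star 2: M = m − 5 log₁₀ d + 5 = -1.61 − 5·0.4248 + 5 = 1.266
ΔM = M_1 − M_2 = 5.141 − (1.266) = 3.875; smaller M is more luminous → Star 2.
L ratio = 10^(0.4 |ΔM|) = 10^1.550 = 35.48

Star 2 is more luminous, by a factor of 35.5.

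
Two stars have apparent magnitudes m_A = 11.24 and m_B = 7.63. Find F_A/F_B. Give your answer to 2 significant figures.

F_A/F_B ≈ 0.036

Magnitude difference = 3.61
Flux ratio = 10^(−0.4 Δm) = 10^(−0.4 × 3.61) = 10^-1.444 = 0.03597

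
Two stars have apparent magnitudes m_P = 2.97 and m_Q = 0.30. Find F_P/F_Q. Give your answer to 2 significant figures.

F_P/F_Q ≈ 0.086

Δm = 2.97 − (0.30) = 2.67
Flux ratio = 10^(−0.4 Δm) = 10^(−0.4 × 2.67) = 10^-1.068 = 0.08551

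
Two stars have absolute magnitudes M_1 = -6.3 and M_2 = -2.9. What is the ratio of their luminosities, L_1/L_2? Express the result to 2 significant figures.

L_1/L_2 ≈ 23

ΔM = M_1 − M_2 = -3.4
L_1/L_2 = 10^(−0.4 ΔM) = 10^1.360 = 22.91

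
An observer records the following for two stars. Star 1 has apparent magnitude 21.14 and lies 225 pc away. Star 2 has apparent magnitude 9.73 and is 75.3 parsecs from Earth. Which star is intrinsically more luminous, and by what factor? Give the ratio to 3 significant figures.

Star 1: M = m − 5 log₁₀ d + 5 = 21.14 − 5·2.3522 + 5 = 14.379
Star 2: M = m − 5 log₁₀ d + 5 = 9.73 − 5·1.8768 + 5 = 5.346
ΔM = M_1 − M_2 = 14.379 − (5.346) = 9.033; smaller M is more luminous → Star 2.
L ratio = 10^(0.4 |ΔM|) = 10^3.613 = 4104

Star 2 is more luminous, by a factor of 4100.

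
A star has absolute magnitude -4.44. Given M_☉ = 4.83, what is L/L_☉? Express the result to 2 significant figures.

M − M_☉ = -4.44 − 4.83 = -9.270
L/L_☉ = 10^(−0.4 (M − M_☉)) = 10^3.708 = 5105

L/L_☉ ≈ 5100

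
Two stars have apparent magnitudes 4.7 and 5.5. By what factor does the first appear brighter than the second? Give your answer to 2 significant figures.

2.1

Δm = 4.7 − (5.5) = -0.8
Flux ratio = 10^(−0.4 Δm) = 10^(−0.4 × -0.8) = 10^0.320 = 2.089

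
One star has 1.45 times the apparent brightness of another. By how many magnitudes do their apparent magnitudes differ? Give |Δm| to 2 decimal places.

Pogson: Δm = −2.5 log₁₀(ratio) = −2.5 log₁₀(1.45) = −2.5 × 0.1614 = -0.403

|Δm| ≈ 0.40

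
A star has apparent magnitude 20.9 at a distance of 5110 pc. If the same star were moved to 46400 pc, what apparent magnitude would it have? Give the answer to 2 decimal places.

m ≈ 25.69

Flux ∝ 1/d², so Δm = 5 log₁₀(d₂/d₁) = 5 log₁₀(46400/5110) = 4.790
m₂ = m₁ + Δm = 20.9 + (4.790) = 25.690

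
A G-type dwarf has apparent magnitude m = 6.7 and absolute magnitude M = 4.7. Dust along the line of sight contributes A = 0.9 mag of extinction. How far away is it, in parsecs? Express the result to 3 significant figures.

d ≈ 16.6 pc

m − M = 5 log₁₀(d/10 pc) + A  ⇒  6.7 − (4.7) − 0.9 = 5 log₁₀(d/10)
1.100 = 5 log₁₀(d/10)
log₁₀ d = (m − M − A)/5 + 1 = 1.2200
d = 10^1.2200 = 16.60 pc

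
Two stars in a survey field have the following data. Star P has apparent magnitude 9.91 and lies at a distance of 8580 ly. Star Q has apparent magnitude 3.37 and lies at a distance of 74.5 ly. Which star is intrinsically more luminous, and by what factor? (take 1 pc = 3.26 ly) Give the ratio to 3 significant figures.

Star P is more luminous, by a factor of 32.1.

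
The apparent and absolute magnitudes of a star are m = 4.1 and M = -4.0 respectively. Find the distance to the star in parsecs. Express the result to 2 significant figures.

μ = m − M = 8.100
m − M = 5 log₁₀ d − 5
log₁₀ d = (m − M)/5 + 1 = 2.6200
d = 10^2.6200 = 416.9 pc

d ≈ 420 pc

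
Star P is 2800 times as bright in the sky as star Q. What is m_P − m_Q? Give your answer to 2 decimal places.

m_P − m_Q ≈ -8.62

Pogson: Δm = −2.5 log₁₀(ratio) = −2.5 log₁₀(2800) = −2.5 × 3.4472 = -8.618
Star P is brighter, so it has the smaller magnitude: the difference is negative.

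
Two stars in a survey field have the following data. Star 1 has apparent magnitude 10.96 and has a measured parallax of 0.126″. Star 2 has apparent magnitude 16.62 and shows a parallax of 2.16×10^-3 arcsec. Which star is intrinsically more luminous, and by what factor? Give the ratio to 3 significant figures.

Star 2 is more luminous, by a factor of 18.5.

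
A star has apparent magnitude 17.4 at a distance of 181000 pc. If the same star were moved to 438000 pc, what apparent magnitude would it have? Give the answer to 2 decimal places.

m ≈ 19.32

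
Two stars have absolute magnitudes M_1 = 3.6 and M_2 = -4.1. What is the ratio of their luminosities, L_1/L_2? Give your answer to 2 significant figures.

L_1/L_2 ≈ 8.3×10^-4

ΔM = M_1 − M_2 = 7.7
L_1/L_2 = 10^(−0.4 ΔM) = 10^-3.080 = 8.318×10^-4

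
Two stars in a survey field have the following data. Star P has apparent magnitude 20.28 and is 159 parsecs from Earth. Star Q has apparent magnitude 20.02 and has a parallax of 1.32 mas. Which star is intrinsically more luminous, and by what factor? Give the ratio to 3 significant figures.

Star Q is more luminous, by a factor of 28.8.

Star P: M = m − 5 log₁₀ d + 5 = 20.28 − 5·2.2014 + 5 = 14.273
Star Q: p = 1.32 mas = 1.32×10^-3″ → d = 1/p = 757.6 pc
Star Q: M = m − 5 log₁₀ d + 5 = 20.02 − 5·2.8794 + 5 = 10.623
ΔM = M_P − M_Q = 14.273 − (10.623) = 3.650; smaller M is more luminous → Star Q.
L ratio = 10^(0.4 |ΔM|) = 10^1.460 = 28.84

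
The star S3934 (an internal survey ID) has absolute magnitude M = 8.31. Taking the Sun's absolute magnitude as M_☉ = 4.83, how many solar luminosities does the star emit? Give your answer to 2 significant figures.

L/L_☉ ≈ 0.041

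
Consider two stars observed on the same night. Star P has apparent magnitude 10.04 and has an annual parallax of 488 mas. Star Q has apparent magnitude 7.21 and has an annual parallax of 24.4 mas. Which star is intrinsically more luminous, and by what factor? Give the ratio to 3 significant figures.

Star Q is more luminous, by a factor of 5420.

Star P: p = 488 mas = 0.488″ → d = 1/p = 2.049 pc
Star P: M = m − 5 log₁₀ d + 5 = 10.04 − 5·0.3116 + 5 = 13.482
Star Q: p = 24.4 mas = 0.0244″ → d = 1/p = 40.98 pc
Star Q: M = m − 5 log₁₀ d + 5 = 7.21 − 5·1.6126 + 5 = 4.147
ΔM = M_P − M_Q = 13.482 − (4.147) = 9.335; smaller M is more luminous → Star Q.
L ratio = 10^(0.4 |ΔM|) = 10^3.734 = 5421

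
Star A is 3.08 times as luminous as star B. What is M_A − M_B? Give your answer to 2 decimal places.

M_A − M_B ≈ -1.22

Pogson: ΔM = −2.5 log₁₀(ratio) = −2.5 log₁₀(3.08) = −2.5 × 0.4886 = -1.221
Star A is brighter, so it has the smaller magnitude: the difference is negative.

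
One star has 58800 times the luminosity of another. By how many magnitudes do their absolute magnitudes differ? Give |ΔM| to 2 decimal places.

Pogson: ΔM = −2.5 log₁₀(ratio) = −2.5 log₁₀(58800) = −2.5 × 4.7694 = -11.923

|ΔM| ≈ 11.92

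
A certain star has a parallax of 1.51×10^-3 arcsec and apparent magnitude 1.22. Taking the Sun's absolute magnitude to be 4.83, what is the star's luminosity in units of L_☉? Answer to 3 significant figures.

d = 1/p = 1/1.51×10^-3″ = 662.3 pc
M = m − 5 log₁₀ d + 5 = 1.22 − 5·2.8210 + 5 = -7.885
M − M_☉ = -7.885 − 4.83 = -12.715
L/L_☉ = 10^(−0.4 × -12.715) = 121900

L/L_☉ ≈ 122000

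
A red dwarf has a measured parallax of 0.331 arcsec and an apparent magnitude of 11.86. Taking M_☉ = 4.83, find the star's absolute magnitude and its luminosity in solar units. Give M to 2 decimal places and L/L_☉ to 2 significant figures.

M ≈ 14.46; L/L_☉ ≈ 1.4×10^-4

d = 1/p = 1/0.331″ = 3.021 pc
M = m − 5 log₁₀ d + 5 = 11.86 − 5·0.4802 + 5 = 14.459
M − M_☉ = 14.459 − 4.83 = 9.629
L/L_☉ = 10^(−0.4 × 9.629) = 1.407×10^-4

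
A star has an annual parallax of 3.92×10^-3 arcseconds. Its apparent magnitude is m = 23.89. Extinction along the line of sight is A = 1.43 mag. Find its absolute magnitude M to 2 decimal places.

d = 1/p = 1/3.92×10^-3″ = 255.1 pc
5 log₁₀(d/10 pc) = 5 log₁₀(255.1) − 5 = 7.034
M = m − 5 log₁₀(d/10) − A = 23.89 − 7.034 − 1.43 = 15.426

M ≈ 15.43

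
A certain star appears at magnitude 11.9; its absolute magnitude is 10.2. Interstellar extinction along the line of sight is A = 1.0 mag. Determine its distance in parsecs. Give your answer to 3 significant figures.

d ≈ 13.8 pc

m − M = 5 log₁₀(d/10 pc) + A  ⇒  11.9 − (10.2) − 1.0 = 5 log₁₀(d/10)
0.700 = 5 log₁₀(d/10)
log₁₀ d = (m − M − A)/5 + 1 = 1.1400
d = 10^1.1400 = 13.80 pc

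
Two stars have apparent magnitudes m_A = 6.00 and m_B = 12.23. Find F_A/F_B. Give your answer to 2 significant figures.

Δm = 6.00 − (12.23) = -6.23
Flux ratio = 10^(−0.4 Δm) = 10^(−0.4 × -6.23) = 10^2.492 = 310.5

F_A/F_B ≈ 310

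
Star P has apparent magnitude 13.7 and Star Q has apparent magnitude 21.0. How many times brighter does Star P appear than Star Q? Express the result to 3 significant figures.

832

Magnitude difference = -7.3
Flux ratio = 10^(−0.4 Δm) = 10^(−0.4 × -7.3) = 10^2.920 = 831.8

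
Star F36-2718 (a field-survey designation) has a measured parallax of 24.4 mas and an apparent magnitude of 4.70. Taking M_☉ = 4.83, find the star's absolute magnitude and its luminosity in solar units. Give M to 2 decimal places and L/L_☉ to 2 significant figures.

M ≈ 1.64; L/L_☉ ≈ 19

d = 1/p = 1000/24.4 mas = 40.98 pc
M = m − 5 log₁₀ d + 5 = 4.70 − 5·1.6126 + 5 = 1.637
M − M_☉ = 1.637 − 4.83 = -3.193
L/L_☉ = 10^(−0.4 × -3.193) = 18.93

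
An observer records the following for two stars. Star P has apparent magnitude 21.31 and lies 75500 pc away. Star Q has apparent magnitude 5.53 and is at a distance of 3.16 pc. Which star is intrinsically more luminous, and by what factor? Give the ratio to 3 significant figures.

Star P is more luminous, by a factor of 278.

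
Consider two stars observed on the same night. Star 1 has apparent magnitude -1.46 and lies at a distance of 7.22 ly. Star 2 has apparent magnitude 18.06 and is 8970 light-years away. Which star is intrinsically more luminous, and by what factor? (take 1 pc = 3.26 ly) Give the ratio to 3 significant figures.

Star 1 is more luminous, by a factor of 41.6.

Star 1: d = 7.22 ly / 3.26 = 2.215 pc
Star 1: M = m − 5 log₁₀ d + 5 = -1.46 − 5·0.3453 + 5 = 1.813
Star 2: d = 8970 ly / 3.26 = 2752 pc
Star 2: M = m − 5 log₁₀ d + 5 = 18.06 − 5·3.4396 + 5 = 5.862
ΔM = M_1 − M_2 = 1.813 − (5.862) = -4.049; smaller M is more luminous → Star 1.
L ratio = 10^(0.4 |ΔM|) = 10^1.619 = 41.64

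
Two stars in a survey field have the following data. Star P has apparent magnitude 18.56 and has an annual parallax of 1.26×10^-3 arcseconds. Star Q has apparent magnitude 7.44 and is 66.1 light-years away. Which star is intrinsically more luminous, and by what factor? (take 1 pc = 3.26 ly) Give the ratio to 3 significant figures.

Star Q is more luminous, by a factor of 18.3.

Star P: d = 1/p = 1/1.26×10^-3″ = 793.7 pc
Star P: M = m − 5 log₁₀ d + 5 = 18.56 − 5·2.8996 + 5 = 9.062
Star Q: d = 66.1 ly / 3.26 = 20.28 pc
Star Q: M = m − 5 log₁₀ d + 5 = 7.44 − 5·1.3070 + 5 = 5.905
ΔM = M_P − M_Q = 9.062 − (5.905) = 3.157; smaller M is more luminous → Star Q.
L ratio = 10^(0.4 |ΔM|) = 10^1.263 = 18.31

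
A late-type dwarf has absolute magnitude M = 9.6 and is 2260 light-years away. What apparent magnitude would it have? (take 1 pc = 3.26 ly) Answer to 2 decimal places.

m ≈ 18.80

d = 2260 ly / 3.26 = 693.3 pc
m = M + 5 log₁₀ d − 5 = 9.6 + 5·2.8409 − 5 = 18.804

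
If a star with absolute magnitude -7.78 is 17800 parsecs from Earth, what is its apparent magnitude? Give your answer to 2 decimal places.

m = M + 5 log₁₀ d − 5 = -7.78 + 5·4.2504 − 5 = 8.472

m ≈ 8.47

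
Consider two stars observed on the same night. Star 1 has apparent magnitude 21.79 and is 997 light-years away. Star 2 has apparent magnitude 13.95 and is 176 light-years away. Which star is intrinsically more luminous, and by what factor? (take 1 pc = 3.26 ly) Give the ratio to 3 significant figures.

Star 2 is more luminous, by a factor of 42.6.

Star 1: d = 997 ly / 3.26 = 305.8 pc
Star 1: M = m − 5 log₁₀ d + 5 = 21.79 − 5·2.4855 + 5 = 14.363
Star 2: d = 176 ly / 3.26 = 53.99 pc
Star 2: M = m − 5 log₁₀ d + 5 = 13.95 − 5·1.7323 + 5 = 10.289
ΔM = M_1 − M_2 = 14.363 − (10.289) = 4.074; smaller M is more luminous → Star 2.
L ratio = 10^(0.4 |ΔM|) = 10^1.630 = 42.62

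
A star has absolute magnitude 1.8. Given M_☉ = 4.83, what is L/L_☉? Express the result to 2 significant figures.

L/L_☉ ≈ 16

M − M_☉ = 1.8 − 4.83 = -3.030
L/L_☉ = 10^(−0.4 (M − M_☉)) = 10^1.212 = 16.29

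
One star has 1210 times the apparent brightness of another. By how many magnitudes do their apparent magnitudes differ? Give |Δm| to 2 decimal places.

|Δm| ≈ 7.71

Pogson: Δm = −2.5 log₁₀(ratio) = −2.5 log₁₀(1210) = −2.5 × 3.0828 = -7.707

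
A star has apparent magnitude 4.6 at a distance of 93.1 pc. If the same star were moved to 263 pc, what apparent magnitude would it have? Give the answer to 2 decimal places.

m ≈ 6.86

Flux ∝ 1/d², so Δm = 5 log₁₀(d₂/d₁) = 5 log₁₀(263/93.1) = 2.255
m₂ = m₁ + Δm = 4.6 + (2.255) = 6.855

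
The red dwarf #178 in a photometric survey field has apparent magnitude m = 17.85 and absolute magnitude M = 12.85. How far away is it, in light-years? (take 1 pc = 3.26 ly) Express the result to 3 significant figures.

Distance modulus: m − M = 17.85 − (12.85) = 5.000
m − M = 5 log₁₀ d − 5
log₁₀ d = (m − M)/5 + 1 = 2.0000
d = 10^2.0000 = 100.0 pc
= 326.0 ly

d ≈ 326 ly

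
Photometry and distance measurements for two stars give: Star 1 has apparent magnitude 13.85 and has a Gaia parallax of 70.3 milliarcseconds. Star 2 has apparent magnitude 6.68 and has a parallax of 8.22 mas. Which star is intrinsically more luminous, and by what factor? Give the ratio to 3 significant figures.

Star 2 is more luminous, by a factor of 54000.

Star 1: p = 70.3 mas = 0.0703″ → d = 1/p = 14.22 pc
Star 1: M = m − 5 log₁₀ d + 5 = 13.85 − 5·1.1530 + 5 = 13.085
Star 2: p = 8.22 mas = 8.22×10^-3″ → d = 1/p = 121.7 pc
Star 2: M = m − 5 log₁₀ d + 5 = 6.68 − 5·2.0851 + 5 = 1.254
ΔM = M_1 − M_2 = 13.085 − (1.254) = 11.830; smaller M is more luminous → Star 2.
L ratio = 10^(0.4 |ΔM|) = 10^4.732 = 53970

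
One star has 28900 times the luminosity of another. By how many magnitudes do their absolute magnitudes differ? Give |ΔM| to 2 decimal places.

|ΔM| ≈ 11.15

Pogson: ΔM = −2.5 log₁₀(ratio) = −2.5 log₁₀(28900) = −2.5 × 4.4609 = -11.152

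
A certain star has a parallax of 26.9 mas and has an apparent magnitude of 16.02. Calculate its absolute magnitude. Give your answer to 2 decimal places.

M ≈ 13.17

p = 26.9 mas = 0.0269″ → d = 1/p = 37.17 pc
5 log₁₀(d/10 pc) = 5 log₁₀(37.17) − 5 = 2.851
M = m − 5 log₁₀(d/10) = 16.02 − 2.851 = 13.169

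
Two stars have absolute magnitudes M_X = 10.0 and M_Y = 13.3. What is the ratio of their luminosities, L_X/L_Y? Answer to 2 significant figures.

L_X/L_Y ≈ 21

ΔM = M_X − M_Y = -3.3
L_X/L_Y = 10^(−0.4 ΔM) = 10^1.320 = 20.89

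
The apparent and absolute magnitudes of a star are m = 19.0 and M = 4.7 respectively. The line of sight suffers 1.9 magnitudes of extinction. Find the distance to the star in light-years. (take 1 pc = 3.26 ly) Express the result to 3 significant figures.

m − M = 5 log₁₀(d/10 pc) + A  ⇒  19.0 − (4.7) − 1.9 = 5 log₁₀(d/10)
12.400 = 5 log₁₀(d/10)
log₁₀ d = (m − M − A)/5 + 1 = 3.4800
d = 10^3.4800 = 3020 pc
= 9845 ly

d ≈ 9850 ly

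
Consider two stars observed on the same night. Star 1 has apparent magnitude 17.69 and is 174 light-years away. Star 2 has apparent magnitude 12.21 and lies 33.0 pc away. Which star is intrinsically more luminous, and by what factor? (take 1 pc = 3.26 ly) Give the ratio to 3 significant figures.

Star 2 is more luminous, by a factor of 59.5.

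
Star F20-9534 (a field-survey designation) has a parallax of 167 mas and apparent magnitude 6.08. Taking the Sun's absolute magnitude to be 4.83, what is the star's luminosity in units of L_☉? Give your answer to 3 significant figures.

L/L_☉ ≈ 0.113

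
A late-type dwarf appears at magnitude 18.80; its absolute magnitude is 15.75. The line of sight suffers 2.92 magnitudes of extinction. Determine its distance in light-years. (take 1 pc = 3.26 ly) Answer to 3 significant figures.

m − M = 5 log₁₀(d/10 pc) + A  ⇒  18.80 − (15.75) − 2.92 = 5 log₁₀(d/10)
0.130 = 5 log₁₀(d/10)
log₁₀ d = (m − M − A)/5 + 1 = 1.0260
d = 10^1.0260 = 10.62 pc
= 34.61 ly

d ≈ 34.6 ly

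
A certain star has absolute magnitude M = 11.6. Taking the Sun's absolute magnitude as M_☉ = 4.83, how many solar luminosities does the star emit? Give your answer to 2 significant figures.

L/L_☉ ≈ 2.0×10^-3

M − M_☉ = 11.6 − 4.83 = 6.770
L/L_☉ = 10^(−0.4 (M − M_☉)) = 10^-2.708 = 1.959×10^-3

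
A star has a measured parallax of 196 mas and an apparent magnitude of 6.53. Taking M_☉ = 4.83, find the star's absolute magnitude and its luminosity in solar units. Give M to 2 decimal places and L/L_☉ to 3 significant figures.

d = 1/p = 1000/196 mas = 5.102 pc
M = m − 5 log₁₀ d + 5 = 6.53 − 5·0.7077 + 5 = 7.991
M − M_☉ = 7.991 − 4.83 = 3.161
L/L_☉ = 10^(−0.4 × 3.161) = 0.05439

M ≈ 7.99; L/L_☉ ≈ 0.0544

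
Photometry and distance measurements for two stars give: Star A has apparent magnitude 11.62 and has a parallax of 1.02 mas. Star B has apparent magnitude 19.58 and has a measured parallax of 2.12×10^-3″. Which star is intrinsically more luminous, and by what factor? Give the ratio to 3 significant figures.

Star A is more luminous, by a factor of 6600.

Star A: p = 1.02 mas = 1.02×10^-3″ → d = 1/p = 980.4 pc
Star A: M = m − 5 log₁₀ d + 5 = 11.62 − 5·2.9914 + 5 = 1.663
Star B: d = 1/p = 1/2.12×10^-3″ = 471.7 pc
Star B: M = m − 5 log₁₀ d + 5 = 19.58 − 5·2.6737 + 5 = 11.212
ΔM = M_A − M_B = 1.663 − (11.212) = -9.549; smaller M is more luminous → Star A.
L ratio = 10^(0.4 |ΔM|) = 10^3.819 = 6599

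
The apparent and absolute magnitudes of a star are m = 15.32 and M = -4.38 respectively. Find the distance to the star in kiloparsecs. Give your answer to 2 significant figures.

μ = m − M = 19.700
m − M = 5 log₁₀ d − 5
log₁₀ d = (m − M)/5 + 1 = 4.9400
d = 10^4.9400 = 87100 pc
= 87.10 kpc

d ≈ 87 kpc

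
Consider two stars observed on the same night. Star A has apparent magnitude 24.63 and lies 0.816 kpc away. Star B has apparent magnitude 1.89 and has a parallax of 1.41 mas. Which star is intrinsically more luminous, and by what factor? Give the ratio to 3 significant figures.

Star B is more luminous, by a factor of 9.42×10^8.

Star A: d = 0.816 kpc = 816.0 pc
Star A: M = m − 5 log₁₀ d + 5 = 24.63 − 5·2.9117 + 5 = 15.072
Star B: p = 1.41 mas = 1.41×10^-3″ → d = 1/p = 709.2 pc
Star B: M = m − 5 log₁₀ d + 5 = 1.89 − 5·2.8508 + 5 = -7.364
ΔM = M_A − M_B = 15.072 − (-7.364) = 22.435; smaller M is more luminous → Star B.
L ratio = 10^(0.4 |ΔM|) = 10^8.974 = 9.423×10^8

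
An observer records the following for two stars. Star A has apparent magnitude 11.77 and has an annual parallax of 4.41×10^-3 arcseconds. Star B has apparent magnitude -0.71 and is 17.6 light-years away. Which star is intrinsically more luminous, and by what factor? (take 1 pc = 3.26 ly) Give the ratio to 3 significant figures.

Star A: d = 1/p = 1/4.41×10^-3″ = 226.8 pc
Star A: M = m − 5 log₁₀ d + 5 = 11.77 − 5·2.3556 + 5 = 4.992
Star B: d = 17.6 ly / 3.26 = 5.399 pc
Star B: M = m − 5 log₁₀ d + 5 = -0.71 − 5·0.7323 + 5 = 0.629
ΔM = M_A − M_B = 4.992 − (0.629) = 4.364; smaller M is more luminous → Star B.
L ratio = 10^(0.4 |ΔM|) = 10^1.745 = 55.65

Star B is more luminous, by a factor of 55.7.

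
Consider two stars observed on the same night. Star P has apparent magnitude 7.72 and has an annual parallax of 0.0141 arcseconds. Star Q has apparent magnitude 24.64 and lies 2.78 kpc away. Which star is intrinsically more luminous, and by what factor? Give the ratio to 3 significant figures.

Star P: d = 1/p = 1/0.0141″ = 70.92 pc
Star P: M = m − 5 log₁₀ d + 5 = 7.72 − 5·1.8508 + 5 = 3.466
Star Q: d = 2.78 kpc = 2780 pc
Star Q: M = m − 5 log₁₀ d + 5 = 24.64 − 5·3.4440 + 5 = 12.420
ΔM = M_P − M_Q = 3.466 − (12.420) = -8.954; smaller M is more luminous → Star P.
L ratio = 10^(0.4 |ΔM|) = 10^3.581 = 3815

Star P is more luminous, by a factor of 3810.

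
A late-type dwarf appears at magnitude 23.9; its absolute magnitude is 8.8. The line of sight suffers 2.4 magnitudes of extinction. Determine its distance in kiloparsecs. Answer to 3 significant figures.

m − M = 5 log₁₀(d/10 pc) + A  ⇒  23.9 − (8.8) − 2.4 = 5 log₁₀(d/10)
12.700 = 5 log₁₀(d/10)
log₁₀ d = (m − M − A)/5 + 1 = 3.5400
d = 10^3.5400 = 3467 pc
= 3.467 kpc

d ≈ 3.47 kpc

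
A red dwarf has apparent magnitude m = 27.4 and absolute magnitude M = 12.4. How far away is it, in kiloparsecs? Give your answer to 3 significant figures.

μ = m − M = 15.000
m − M = 5 log₁₀ d − 5
log₁₀ d = (m − M)/5 + 1 = 4.0000
d = 10^4.0000 = 10000 pc
= 10.00 kpc

d ≈ 10.0 kpc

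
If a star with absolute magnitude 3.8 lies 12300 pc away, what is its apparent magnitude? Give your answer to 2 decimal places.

m ≈ 19.25

m = M + 5 log₁₀ d − 5 = 3.8 + 5·4.0899 − 5 = 19.250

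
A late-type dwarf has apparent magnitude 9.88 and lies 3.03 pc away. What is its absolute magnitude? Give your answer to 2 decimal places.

M ≈ 12.47

5 log₁₀(d/10 pc) = 5 log₁₀(3.030) − 5 = -2.593
M = m − 5 log₁₀(d/10) = 9.88 + 2.593 = 12.473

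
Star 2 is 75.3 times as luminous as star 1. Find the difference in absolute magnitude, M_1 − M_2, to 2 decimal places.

M_1 − M_2 ≈ 4.69

Pogson: ΔM = −2.5 log₁₀(ratio) = −2.5 log₁₀(75.3) = −2.5 × 1.8768 = -4.692
Star 2 is brighter so has the smaller magnitude: M_1 − M_2 is positive.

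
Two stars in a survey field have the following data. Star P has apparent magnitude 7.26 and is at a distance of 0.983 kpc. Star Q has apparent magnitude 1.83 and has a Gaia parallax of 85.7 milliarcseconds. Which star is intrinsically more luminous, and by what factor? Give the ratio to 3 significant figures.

Star P: d = 0.983 kpc = 983.0 pc
Star P: M = m − 5 log₁₀ d + 5 = 7.26 − 5·2.9926 + 5 = -2.703
Star Q: p = 85.7 mas = 0.0857″ → d = 1/p = 11.67 pc
Star Q: M = m − 5 log₁₀ d + 5 = 1.83 − 5·1.0670 + 5 = 1.495
ΔM = M_P − M_Q = -2.703 − (1.495) = -4.198; smaller M is more luminous → Star P.
L ratio = 10^(0.4 |ΔM|) = 10^1.679 = 47.76

Star P is more luminous, by a factor of 47.8.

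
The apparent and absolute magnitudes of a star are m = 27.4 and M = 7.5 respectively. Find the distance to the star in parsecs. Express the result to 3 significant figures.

d ≈ 95500 pc

μ = m − M = 19.900
m − M = 5 log₁₀ d − 5
log₁₀ d = (m − M)/5 + 1 = 4.9800
d = 10^4.9800 = 95500 pc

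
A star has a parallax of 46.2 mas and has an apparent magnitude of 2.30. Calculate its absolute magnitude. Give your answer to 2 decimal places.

M ≈ 0.62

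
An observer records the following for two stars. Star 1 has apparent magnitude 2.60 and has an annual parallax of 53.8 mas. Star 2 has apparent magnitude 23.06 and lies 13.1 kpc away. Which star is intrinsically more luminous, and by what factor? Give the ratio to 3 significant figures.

Star 1: p = 53.8 mas = 0.0538″ → d = 1/p = 18.59 pc
Star 1: M = m − 5 log₁₀ d + 5 = 2.60 − 5·1.2692 + 5 = 1.254
Star 2: d = 13.1 kpc = 13100 pc
Star 2: M = m − 5 log₁₀ d + 5 = 23.06 − 5·4.1173 + 5 = 7.474
ΔM = M_1 − M_2 = 1.254 − (7.474) = -6.220; smaller M is more luminous → Star 1.
L ratio = 10^(0.4 |ΔM|) = 10^2.488 = 307.5

Star 1 is more luminous, by a factor of 308.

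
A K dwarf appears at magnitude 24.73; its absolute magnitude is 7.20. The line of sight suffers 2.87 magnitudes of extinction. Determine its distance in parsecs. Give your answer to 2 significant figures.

d ≈ 8600 pc

m − M = 5 log₁₀(d/10 pc) + A  ⇒  24.73 − (7.20) − 2.87 = 5 log₁₀(d/10)
14.660 = 5 log₁₀(d/10)
log₁₀ d = (m − M − A)/5 + 1 = 3.9320
d = 10^3.9320 = 8551 pc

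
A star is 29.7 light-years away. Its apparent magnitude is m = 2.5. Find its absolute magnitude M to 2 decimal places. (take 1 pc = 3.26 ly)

M ≈ 2.70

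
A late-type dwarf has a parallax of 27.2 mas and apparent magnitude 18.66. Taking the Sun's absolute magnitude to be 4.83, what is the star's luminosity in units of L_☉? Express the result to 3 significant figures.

d = 1/p = 1000/27.2 mas = 36.76 pc
M = m − 5 log₁₀ d + 5 = 18.66 − 5·1.5654 + 5 = 15.833
M − M_☉ = 15.833 − 4.83 = 11.003
L/L_☉ = 10^(−0.4 × 11.003) = 3.971×10^-5

L/L_☉ ≈ 3.97×10^-5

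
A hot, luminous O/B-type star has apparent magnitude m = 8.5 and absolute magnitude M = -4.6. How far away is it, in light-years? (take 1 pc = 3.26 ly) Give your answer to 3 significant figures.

d ≈ 13600 ly

Distance modulus: m − M = 8.5 − (-4.6) = 13.100
m − M = 5 log₁₀ d − 5
log₁₀ d = (m − M)/5 + 1 = 3.6200
d = 10^3.6200 = 4169 pc
= 13590 ly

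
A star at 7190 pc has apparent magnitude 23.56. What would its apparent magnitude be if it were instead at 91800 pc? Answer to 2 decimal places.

m ≈ 29.09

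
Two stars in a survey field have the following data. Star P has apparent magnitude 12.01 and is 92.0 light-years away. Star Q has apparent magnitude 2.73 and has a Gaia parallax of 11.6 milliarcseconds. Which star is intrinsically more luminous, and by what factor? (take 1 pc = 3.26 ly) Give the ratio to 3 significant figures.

Star P: d = 92.0 ly / 3.26 = 28.22 pc
Star P: M = m − 5 log₁₀ d + 5 = 12.01 − 5·1.4506 + 5 = 9.757
Star Q: p = 11.6 mas = 0.0116″ → d = 1/p = 86.21 pc
Star Q: M = m − 5 log₁₀ d + 5 = 2.73 − 5·1.9355 + 5 = -1.948
ΔM = M_P − M_Q = 9.757 − (-1.948) = 11.705; smaller M is more luminous → Star Q.
L ratio = 10^(0.4 |ΔM|) = 10^4.682 = 48080

Star Q is more luminous, by a factor of 48100.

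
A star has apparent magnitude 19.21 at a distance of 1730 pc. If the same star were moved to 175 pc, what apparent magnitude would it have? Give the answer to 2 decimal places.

Flux ∝ 1/d², so Δm = 5 log₁₀(d₂/d₁) = 5 log₁₀(175/1730) = -4.975
m₂ = m₁ + Δm = 19.21 + (-4.975) = 14.235

m ≈ 14.23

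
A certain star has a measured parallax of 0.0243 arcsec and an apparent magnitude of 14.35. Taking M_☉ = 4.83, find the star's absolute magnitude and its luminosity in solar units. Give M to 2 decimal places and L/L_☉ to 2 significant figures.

M ≈ 11.28; L/L_☉ ≈ 2.6×10^-3

d = 1/p = 1/0.0243″ = 41.15 pc
M = m − 5 log₁₀ d + 5 = 14.35 − 5·1.6144 + 5 = 11.278
M − M_☉ = 11.278 − 4.83 = 6.448
L/L_☉ = 10^(−0.4 × 6.448) = 2.635×10^-3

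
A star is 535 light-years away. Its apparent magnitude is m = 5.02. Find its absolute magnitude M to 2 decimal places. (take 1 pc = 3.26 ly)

M ≈ -1.06

d = 535 ly / 3.26 = 164.1 pc
5 log₁₀(d/10 pc) = 5 log₁₀(164.1) − 5 = 6.076
M = m − 5 log₁₀(d/10) = 5.02 − 6.076 = -1.056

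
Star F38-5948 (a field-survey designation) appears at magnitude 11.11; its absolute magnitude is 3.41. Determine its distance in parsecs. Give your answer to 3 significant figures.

μ = m − M = 7.700
m − M = 5 log₁₀ d − 5
log₁₀ d = (m − M)/5 + 1 = 2.5400
d = 10^2.5400 = 346.7 pc

d ≈ 347 pc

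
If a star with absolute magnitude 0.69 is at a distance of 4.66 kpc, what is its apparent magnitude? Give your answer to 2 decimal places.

m ≈ 14.03

d = 4.66 kpc = 4660 pc
m = M + 5 log₁₀ d − 5 = 0.69 + 5·3.6684 − 5 = 14.032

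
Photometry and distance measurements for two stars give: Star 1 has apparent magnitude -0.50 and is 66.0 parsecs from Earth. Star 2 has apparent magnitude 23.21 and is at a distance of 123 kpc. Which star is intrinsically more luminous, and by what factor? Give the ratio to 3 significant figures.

Star 1 is more luminous, by a factor of 878.

Star 1: M = m − 5 log₁₀ d + 5 = -0.50 − 5·1.8195 + 5 = -4.598
Star 2: d = 123 kpc = 123000 pc
Star 2: M = m − 5 log₁₀ d + 5 = 23.21 − 5·5.0899 + 5 = 2.760
ΔM = M_1 − M_2 = -4.598 − (2.760) = -7.358; smaller M is more luminous → Star 1.
L ratio = 10^(0.4 |ΔM|) = 10^2.943 = 877.6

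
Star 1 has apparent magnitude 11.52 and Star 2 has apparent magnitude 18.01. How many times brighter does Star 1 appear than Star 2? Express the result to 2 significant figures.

390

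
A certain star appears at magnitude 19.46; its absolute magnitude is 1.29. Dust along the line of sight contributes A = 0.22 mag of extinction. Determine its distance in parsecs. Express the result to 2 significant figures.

m − M = 5 log₁₀(d/10 pc) + A  ⇒  19.46 − (1.29) − 0.22 = 5 log₁₀(d/10)
17.950 = 5 log₁₀(d/10)
log₁₀ d = (m − M − A)/5 + 1 = 4.5900
d = 10^4.5900 = 38900 pc

d ≈ 39000 pc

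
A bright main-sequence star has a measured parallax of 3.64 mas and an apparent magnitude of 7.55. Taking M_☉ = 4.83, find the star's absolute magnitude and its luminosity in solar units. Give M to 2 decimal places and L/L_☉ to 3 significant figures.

d = 1/p = 1000/3.64 mas = 274.7 pc
M = m − 5 log₁₀ d + 5 = 7.55 − 5·2.4389 + 5 = 0.356
M − M_☉ = 0.356 − 4.83 = -4.474
L/L_☉ = 10^(−0.4 × -4.474) = 61.63

M ≈ 0.36; L/L_☉ ≈ 61.6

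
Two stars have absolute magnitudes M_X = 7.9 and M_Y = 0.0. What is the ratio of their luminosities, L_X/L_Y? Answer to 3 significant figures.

L_X/L_Y ≈ 6.92×10^-4

ΔM = M_X − M_Y = 7.9
L_X/L_Y = 10^(−0.4 ΔM) = 10^-3.160 = 6.918×10^-4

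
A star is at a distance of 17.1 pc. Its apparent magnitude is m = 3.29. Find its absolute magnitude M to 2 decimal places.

5 log₁₀(d/10 pc) = 5 log₁₀(17.10) − 5 = 1.165
M = m − 5 log₁₀(d/10) = 3.29 − 1.165 = 2.125

M ≈ 2.13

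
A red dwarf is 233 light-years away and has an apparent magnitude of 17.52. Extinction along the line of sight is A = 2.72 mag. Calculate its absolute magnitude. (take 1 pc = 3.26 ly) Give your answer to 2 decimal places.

M ≈ 10.53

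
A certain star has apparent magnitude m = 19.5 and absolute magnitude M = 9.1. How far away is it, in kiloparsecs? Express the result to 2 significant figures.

d ≈ 1.2 kpc

μ = m − M = 10.400
m − M = 5 log₁₀ d − 5
log₁₀ d = (m − M)/5 + 1 = 3.0800
d = 10^3.0800 = 1202 pc
= 1.202 kpc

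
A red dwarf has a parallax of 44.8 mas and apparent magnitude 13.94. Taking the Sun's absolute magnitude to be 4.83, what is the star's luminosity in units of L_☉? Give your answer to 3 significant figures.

L/L_☉ ≈ 1.13×10^-3

d = 1/p = 1000/44.8 mas = 22.32 pc
M = m − 5 log₁₀ d + 5 = 13.94 − 5·1.3487 + 5 = 12.196
M − M_☉ = 12.196 − 4.83 = 7.366
L/L_☉ = 10^(−0.4 × 7.366) = 1.131×10^-3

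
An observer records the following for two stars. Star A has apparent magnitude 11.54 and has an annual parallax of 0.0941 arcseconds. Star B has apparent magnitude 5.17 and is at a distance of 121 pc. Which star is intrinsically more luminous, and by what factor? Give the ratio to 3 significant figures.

Star A: d = 1/p = 1/0.0941″ = 10.63 pc
Star A: M = m − 5 log₁₀ d + 5 = 11.54 − 5·1.0264 + 5 = 11.408
Star B: M = m − 5 log₁₀ d + 5 = 5.17 − 5·2.0828 + 5 = -0.244
ΔM = M_A − M_B = 11.408 − (-0.244) = 11.652; smaller M is more luminous → Star B.
L ratio = 10^(0.4 |ΔM|) = 10^4.661 = 45790

Star B is more luminous, by a factor of 45800.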